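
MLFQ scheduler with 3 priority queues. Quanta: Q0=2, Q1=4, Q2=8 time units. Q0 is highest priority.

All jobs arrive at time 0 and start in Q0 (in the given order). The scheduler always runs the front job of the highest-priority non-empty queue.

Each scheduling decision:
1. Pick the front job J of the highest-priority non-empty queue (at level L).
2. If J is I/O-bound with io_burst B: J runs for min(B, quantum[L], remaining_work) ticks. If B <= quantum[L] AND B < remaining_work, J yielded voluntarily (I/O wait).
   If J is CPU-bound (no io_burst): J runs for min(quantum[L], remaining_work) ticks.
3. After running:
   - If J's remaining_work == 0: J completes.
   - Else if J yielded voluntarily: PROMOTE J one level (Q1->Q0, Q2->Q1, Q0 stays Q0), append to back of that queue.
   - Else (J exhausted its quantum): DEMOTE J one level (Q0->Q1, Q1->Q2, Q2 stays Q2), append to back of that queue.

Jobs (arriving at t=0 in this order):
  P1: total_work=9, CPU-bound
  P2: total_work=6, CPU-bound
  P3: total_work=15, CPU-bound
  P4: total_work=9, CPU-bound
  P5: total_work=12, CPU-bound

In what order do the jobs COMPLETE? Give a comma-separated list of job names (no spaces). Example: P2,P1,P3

Answer: P2,P1,P4,P5,P3

Derivation:
t=0-2: P1@Q0 runs 2, rem=7, quantum used, demote→Q1. Q0=[P2,P3,P4,P5] Q1=[P1] Q2=[]
t=2-4: P2@Q0 runs 2, rem=4, quantum used, demote→Q1. Q0=[P3,P4,P5] Q1=[P1,P2] Q2=[]
t=4-6: P3@Q0 runs 2, rem=13, quantum used, demote→Q1. Q0=[P4,P5] Q1=[P1,P2,P3] Q2=[]
t=6-8: P4@Q0 runs 2, rem=7, quantum used, demote→Q1. Q0=[P5] Q1=[P1,P2,P3,P4] Q2=[]
t=8-10: P5@Q0 runs 2, rem=10, quantum used, demote→Q1. Q0=[] Q1=[P1,P2,P3,P4,P5] Q2=[]
t=10-14: P1@Q1 runs 4, rem=3, quantum used, demote→Q2. Q0=[] Q1=[P2,P3,P4,P5] Q2=[P1]
t=14-18: P2@Q1 runs 4, rem=0, completes. Q0=[] Q1=[P3,P4,P5] Q2=[P1]
t=18-22: P3@Q1 runs 4, rem=9, quantum used, demote→Q2. Q0=[] Q1=[P4,P5] Q2=[P1,P3]
t=22-26: P4@Q1 runs 4, rem=3, quantum used, demote→Q2. Q0=[] Q1=[P5] Q2=[P1,P3,P4]
t=26-30: P5@Q1 runs 4, rem=6, quantum used, demote→Q2. Q0=[] Q1=[] Q2=[P1,P3,P4,P5]
t=30-33: P1@Q2 runs 3, rem=0, completes. Q0=[] Q1=[] Q2=[P3,P4,P5]
t=33-41: P3@Q2 runs 8, rem=1, quantum used, demote→Q2. Q0=[] Q1=[] Q2=[P4,P5,P3]
t=41-44: P4@Q2 runs 3, rem=0, completes. Q0=[] Q1=[] Q2=[P5,P3]
t=44-50: P5@Q2 runs 6, rem=0, completes. Q0=[] Q1=[] Q2=[P3]
t=50-51: P3@Q2 runs 1, rem=0, completes. Q0=[] Q1=[] Q2=[]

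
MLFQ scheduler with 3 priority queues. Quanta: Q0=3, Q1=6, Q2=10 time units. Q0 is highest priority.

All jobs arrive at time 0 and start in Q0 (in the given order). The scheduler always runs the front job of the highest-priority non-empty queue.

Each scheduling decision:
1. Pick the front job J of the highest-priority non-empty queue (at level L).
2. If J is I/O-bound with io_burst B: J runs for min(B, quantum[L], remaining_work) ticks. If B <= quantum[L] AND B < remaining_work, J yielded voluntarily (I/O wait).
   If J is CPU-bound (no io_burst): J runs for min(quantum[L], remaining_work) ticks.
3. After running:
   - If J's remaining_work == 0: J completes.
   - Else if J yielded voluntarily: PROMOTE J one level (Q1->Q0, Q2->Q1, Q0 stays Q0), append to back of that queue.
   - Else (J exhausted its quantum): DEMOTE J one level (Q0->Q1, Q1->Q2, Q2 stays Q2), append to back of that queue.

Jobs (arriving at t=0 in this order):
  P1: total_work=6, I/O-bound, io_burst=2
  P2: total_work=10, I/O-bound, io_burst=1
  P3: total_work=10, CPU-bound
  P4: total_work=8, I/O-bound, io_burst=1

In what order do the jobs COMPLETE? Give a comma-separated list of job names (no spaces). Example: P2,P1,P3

Answer: P1,P4,P2,P3

Derivation:
t=0-2: P1@Q0 runs 2, rem=4, I/O yield, promote→Q0. Q0=[P2,P3,P4,P1] Q1=[] Q2=[]
t=2-3: P2@Q0 runs 1, rem=9, I/O yield, promote→Q0. Q0=[P3,P4,P1,P2] Q1=[] Q2=[]
t=3-6: P3@Q0 runs 3, rem=7, quantum used, demote→Q1. Q0=[P4,P1,P2] Q1=[P3] Q2=[]
t=6-7: P4@Q0 runs 1, rem=7, I/O yield, promote→Q0. Q0=[P1,P2,P4] Q1=[P3] Q2=[]
t=7-9: P1@Q0 runs 2, rem=2, I/O yield, promote→Q0. Q0=[P2,P4,P1] Q1=[P3] Q2=[]
t=9-10: P2@Q0 runs 1, rem=8, I/O yield, promote→Q0. Q0=[P4,P1,P2] Q1=[P3] Q2=[]
t=10-11: P4@Q0 runs 1, rem=6, I/O yield, promote→Q0. Q0=[P1,P2,P4] Q1=[P3] Q2=[]
t=11-13: P1@Q0 runs 2, rem=0, completes. Q0=[P2,P4] Q1=[P3] Q2=[]
t=13-14: P2@Q0 runs 1, rem=7, I/O yield, promote→Q0. Q0=[P4,P2] Q1=[P3] Q2=[]
t=14-15: P4@Q0 runs 1, rem=5, I/O yield, promote→Q0. Q0=[P2,P4] Q1=[P3] Q2=[]
t=15-16: P2@Q0 runs 1, rem=6, I/O yield, promote→Q0. Q0=[P4,P2] Q1=[P3] Q2=[]
t=16-17: P4@Q0 runs 1, rem=4, I/O yield, promote→Q0. Q0=[P2,P4] Q1=[P3] Q2=[]
t=17-18: P2@Q0 runs 1, rem=5, I/O yield, promote→Q0. Q0=[P4,P2] Q1=[P3] Q2=[]
t=18-19: P4@Q0 runs 1, rem=3, I/O yield, promote→Q0. Q0=[P2,P4] Q1=[P3] Q2=[]
t=19-20: P2@Q0 runs 1, rem=4, I/O yield, promote→Q0. Q0=[P4,P2] Q1=[P3] Q2=[]
t=20-21: P4@Q0 runs 1, rem=2, I/O yield, promote→Q0. Q0=[P2,P4] Q1=[P3] Q2=[]
t=21-22: P2@Q0 runs 1, rem=3, I/O yield, promote→Q0. Q0=[P4,P2] Q1=[P3] Q2=[]
t=22-23: P4@Q0 runs 1, rem=1, I/O yield, promote→Q0. Q0=[P2,P4] Q1=[P3] Q2=[]
t=23-24: P2@Q0 runs 1, rem=2, I/O yield, promote→Q0. Q0=[P4,P2] Q1=[P3] Q2=[]
t=24-25: P4@Q0 runs 1, rem=0, completes. Q0=[P2] Q1=[P3] Q2=[]
t=25-26: P2@Q0 runs 1, rem=1, I/O yield, promote→Q0. Q0=[P2] Q1=[P3] Q2=[]
t=26-27: P2@Q0 runs 1, rem=0, completes. Q0=[] Q1=[P3] Q2=[]
t=27-33: P3@Q1 runs 6, rem=1, quantum used, demote→Q2. Q0=[] Q1=[] Q2=[P3]
t=33-34: P3@Q2 runs 1, rem=0, completes. Q0=[] Q1=[] Q2=[]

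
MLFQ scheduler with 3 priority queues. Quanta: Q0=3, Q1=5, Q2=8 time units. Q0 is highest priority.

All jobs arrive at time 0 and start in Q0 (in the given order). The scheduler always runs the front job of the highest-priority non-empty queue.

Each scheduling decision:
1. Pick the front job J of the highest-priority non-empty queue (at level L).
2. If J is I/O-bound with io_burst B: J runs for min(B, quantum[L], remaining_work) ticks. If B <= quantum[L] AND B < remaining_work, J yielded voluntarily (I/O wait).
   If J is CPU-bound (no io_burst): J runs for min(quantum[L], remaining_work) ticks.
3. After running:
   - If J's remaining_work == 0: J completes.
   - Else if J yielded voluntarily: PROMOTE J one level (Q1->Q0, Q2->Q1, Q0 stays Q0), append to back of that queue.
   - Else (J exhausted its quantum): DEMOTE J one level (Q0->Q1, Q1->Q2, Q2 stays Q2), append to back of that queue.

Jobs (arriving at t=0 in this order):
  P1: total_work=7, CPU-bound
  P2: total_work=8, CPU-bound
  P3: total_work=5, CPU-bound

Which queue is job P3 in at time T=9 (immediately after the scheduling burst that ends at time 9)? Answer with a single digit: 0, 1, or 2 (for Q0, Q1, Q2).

Answer: 1

Derivation:
t=0-3: P1@Q0 runs 3, rem=4, quantum used, demote→Q1. Q0=[P2,P3] Q1=[P1] Q2=[]
t=3-6: P2@Q0 runs 3, rem=5, quantum used, demote→Q1. Q0=[P3] Q1=[P1,P2] Q2=[]
t=6-9: P3@Q0 runs 3, rem=2, quantum used, demote→Q1. Q0=[] Q1=[P1,P2,P3] Q2=[]
t=9-13: P1@Q1 runs 4, rem=0, completes. Q0=[] Q1=[P2,P3] Q2=[]
t=13-18: P2@Q1 runs 5, rem=0, completes. Q0=[] Q1=[P3] Q2=[]
t=18-20: P3@Q1 runs 2, rem=0, completes. Q0=[] Q1=[] Q2=[]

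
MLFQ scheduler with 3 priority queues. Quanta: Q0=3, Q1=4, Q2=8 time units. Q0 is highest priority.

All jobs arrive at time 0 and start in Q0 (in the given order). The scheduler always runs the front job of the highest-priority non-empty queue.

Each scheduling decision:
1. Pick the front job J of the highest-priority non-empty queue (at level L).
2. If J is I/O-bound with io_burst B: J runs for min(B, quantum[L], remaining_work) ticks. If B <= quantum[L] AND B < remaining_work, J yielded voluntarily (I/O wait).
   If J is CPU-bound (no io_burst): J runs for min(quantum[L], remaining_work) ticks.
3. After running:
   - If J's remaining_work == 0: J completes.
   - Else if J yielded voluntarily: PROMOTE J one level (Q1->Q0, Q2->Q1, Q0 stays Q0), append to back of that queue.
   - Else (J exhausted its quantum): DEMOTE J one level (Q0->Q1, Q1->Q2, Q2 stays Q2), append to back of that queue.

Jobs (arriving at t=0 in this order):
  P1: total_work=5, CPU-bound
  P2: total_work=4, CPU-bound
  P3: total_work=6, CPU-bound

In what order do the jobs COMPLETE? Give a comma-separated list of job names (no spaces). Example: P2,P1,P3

Answer: P1,P2,P3

Derivation:
t=0-3: P1@Q0 runs 3, rem=2, quantum used, demote→Q1. Q0=[P2,P3] Q1=[P1] Q2=[]
t=3-6: P2@Q0 runs 3, rem=1, quantum used, demote→Q1. Q0=[P3] Q1=[P1,P2] Q2=[]
t=6-9: P3@Q0 runs 3, rem=3, quantum used, demote→Q1. Q0=[] Q1=[P1,P2,P3] Q2=[]
t=9-11: P1@Q1 runs 2, rem=0, completes. Q0=[] Q1=[P2,P3] Q2=[]
t=11-12: P2@Q1 runs 1, rem=0, completes. Q0=[] Q1=[P3] Q2=[]
t=12-15: P3@Q1 runs 3, rem=0, completes. Q0=[] Q1=[] Q2=[]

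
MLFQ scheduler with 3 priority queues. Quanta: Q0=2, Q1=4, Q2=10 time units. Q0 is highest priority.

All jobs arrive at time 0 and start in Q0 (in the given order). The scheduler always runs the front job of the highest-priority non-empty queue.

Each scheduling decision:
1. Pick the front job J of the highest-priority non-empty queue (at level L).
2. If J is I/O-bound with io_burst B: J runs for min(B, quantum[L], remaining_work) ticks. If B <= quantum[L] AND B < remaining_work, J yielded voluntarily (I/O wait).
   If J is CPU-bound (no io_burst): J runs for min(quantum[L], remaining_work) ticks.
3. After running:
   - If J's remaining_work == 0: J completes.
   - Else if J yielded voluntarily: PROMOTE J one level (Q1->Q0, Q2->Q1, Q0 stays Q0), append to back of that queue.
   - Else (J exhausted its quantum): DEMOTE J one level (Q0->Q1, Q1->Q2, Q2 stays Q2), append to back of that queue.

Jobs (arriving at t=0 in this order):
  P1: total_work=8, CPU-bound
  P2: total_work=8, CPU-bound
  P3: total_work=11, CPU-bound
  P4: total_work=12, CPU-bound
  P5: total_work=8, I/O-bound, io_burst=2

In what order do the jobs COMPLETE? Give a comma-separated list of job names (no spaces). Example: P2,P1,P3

Answer: P5,P1,P2,P3,P4

Derivation:
t=0-2: P1@Q0 runs 2, rem=6, quantum used, demote→Q1. Q0=[P2,P3,P4,P5] Q1=[P1] Q2=[]
t=2-4: P2@Q0 runs 2, rem=6, quantum used, demote→Q1. Q0=[P3,P4,P5] Q1=[P1,P2] Q2=[]
t=4-6: P3@Q0 runs 2, rem=9, quantum used, demote→Q1. Q0=[P4,P5] Q1=[P1,P2,P3] Q2=[]
t=6-8: P4@Q0 runs 2, rem=10, quantum used, demote→Q1. Q0=[P5] Q1=[P1,P2,P3,P4] Q2=[]
t=8-10: P5@Q0 runs 2, rem=6, I/O yield, promote→Q0. Q0=[P5] Q1=[P1,P2,P3,P4] Q2=[]
t=10-12: P5@Q0 runs 2, rem=4, I/O yield, promote→Q0. Q0=[P5] Q1=[P1,P2,P3,P4] Q2=[]
t=12-14: P5@Q0 runs 2, rem=2, I/O yield, promote→Q0. Q0=[P5] Q1=[P1,P2,P3,P4] Q2=[]
t=14-16: P5@Q0 runs 2, rem=0, completes. Q0=[] Q1=[P1,P2,P3,P4] Q2=[]
t=16-20: P1@Q1 runs 4, rem=2, quantum used, demote→Q2. Q0=[] Q1=[P2,P3,P4] Q2=[P1]
t=20-24: P2@Q1 runs 4, rem=2, quantum used, demote→Q2. Q0=[] Q1=[P3,P4] Q2=[P1,P2]
t=24-28: P3@Q1 runs 4, rem=5, quantum used, demote→Q2. Q0=[] Q1=[P4] Q2=[P1,P2,P3]
t=28-32: P4@Q1 runs 4, rem=6, quantum used, demote→Q2. Q0=[] Q1=[] Q2=[P1,P2,P3,P4]
t=32-34: P1@Q2 runs 2, rem=0, completes. Q0=[] Q1=[] Q2=[P2,P3,P4]
t=34-36: P2@Q2 runs 2, rem=0, completes. Q0=[] Q1=[] Q2=[P3,P4]
t=36-41: P3@Q2 runs 5, rem=0, completes. Q0=[] Q1=[] Q2=[P4]
t=41-47: P4@Q2 runs 6, rem=0, completes. Q0=[] Q1=[] Q2=[]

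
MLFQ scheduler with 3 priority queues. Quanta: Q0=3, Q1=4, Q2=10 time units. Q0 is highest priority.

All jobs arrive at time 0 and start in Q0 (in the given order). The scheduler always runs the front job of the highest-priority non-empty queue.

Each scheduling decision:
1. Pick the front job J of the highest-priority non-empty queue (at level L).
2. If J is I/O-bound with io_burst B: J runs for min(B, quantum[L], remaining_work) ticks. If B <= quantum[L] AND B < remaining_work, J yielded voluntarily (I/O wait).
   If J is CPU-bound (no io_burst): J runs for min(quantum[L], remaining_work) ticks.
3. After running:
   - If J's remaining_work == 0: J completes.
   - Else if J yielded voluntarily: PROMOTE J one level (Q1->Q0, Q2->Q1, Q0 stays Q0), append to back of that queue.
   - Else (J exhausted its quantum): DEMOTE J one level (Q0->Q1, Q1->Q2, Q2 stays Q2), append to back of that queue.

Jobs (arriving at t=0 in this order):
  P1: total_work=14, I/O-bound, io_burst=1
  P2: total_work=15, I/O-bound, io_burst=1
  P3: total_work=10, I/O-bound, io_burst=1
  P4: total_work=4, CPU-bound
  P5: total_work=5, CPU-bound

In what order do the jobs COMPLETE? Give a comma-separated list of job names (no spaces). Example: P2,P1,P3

Answer: P3,P1,P2,P4,P5

Derivation:
t=0-1: P1@Q0 runs 1, rem=13, I/O yield, promote→Q0. Q0=[P2,P3,P4,P5,P1] Q1=[] Q2=[]
t=1-2: P2@Q0 runs 1, rem=14, I/O yield, promote→Q0. Q0=[P3,P4,P5,P1,P2] Q1=[] Q2=[]
t=2-3: P3@Q0 runs 1, rem=9, I/O yield, promote→Q0. Q0=[P4,P5,P1,P2,P3] Q1=[] Q2=[]
t=3-6: P4@Q0 runs 3, rem=1, quantum used, demote→Q1. Q0=[P5,P1,P2,P3] Q1=[P4] Q2=[]
t=6-9: P5@Q0 runs 3, rem=2, quantum used, demote→Q1. Q0=[P1,P2,P3] Q1=[P4,P5] Q2=[]
t=9-10: P1@Q0 runs 1, rem=12, I/O yield, promote→Q0. Q0=[P2,P3,P1] Q1=[P4,P5] Q2=[]
t=10-11: P2@Q0 runs 1, rem=13, I/O yield, promote→Q0. Q0=[P3,P1,P2] Q1=[P4,P5] Q2=[]
t=11-12: P3@Q0 runs 1, rem=8, I/O yield, promote→Q0. Q0=[P1,P2,P3] Q1=[P4,P5] Q2=[]
t=12-13: P1@Q0 runs 1, rem=11, I/O yield, promote→Q0. Q0=[P2,P3,P1] Q1=[P4,P5] Q2=[]
t=13-14: P2@Q0 runs 1, rem=12, I/O yield, promote→Q0. Q0=[P3,P1,P2] Q1=[P4,P5] Q2=[]
t=14-15: P3@Q0 runs 1, rem=7, I/O yield, promote→Q0. Q0=[P1,P2,P3] Q1=[P4,P5] Q2=[]
t=15-16: P1@Q0 runs 1, rem=10, I/O yield, promote→Q0. Q0=[P2,P3,P1] Q1=[P4,P5] Q2=[]
t=16-17: P2@Q0 runs 1, rem=11, I/O yield, promote→Q0. Q0=[P3,P1,P2] Q1=[P4,P5] Q2=[]
t=17-18: P3@Q0 runs 1, rem=6, I/O yield, promote→Q0. Q0=[P1,P2,P3] Q1=[P4,P5] Q2=[]
t=18-19: P1@Q0 runs 1, rem=9, I/O yield, promote→Q0. Q0=[P2,P3,P1] Q1=[P4,P5] Q2=[]
t=19-20: P2@Q0 runs 1, rem=10, I/O yield, promote→Q0. Q0=[P3,P1,P2] Q1=[P4,P5] Q2=[]
t=20-21: P3@Q0 runs 1, rem=5, I/O yield, promote→Q0. Q0=[P1,P2,P3] Q1=[P4,P5] Q2=[]
t=21-22: P1@Q0 runs 1, rem=8, I/O yield, promote→Q0. Q0=[P2,P3,P1] Q1=[P4,P5] Q2=[]
t=22-23: P2@Q0 runs 1, rem=9, I/O yield, promote→Q0. Q0=[P3,P1,P2] Q1=[P4,P5] Q2=[]
t=23-24: P3@Q0 runs 1, rem=4, I/O yield, promote→Q0. Q0=[P1,P2,P3] Q1=[P4,P5] Q2=[]
t=24-25: P1@Q0 runs 1, rem=7, I/O yield, promote→Q0. Q0=[P2,P3,P1] Q1=[P4,P5] Q2=[]
t=25-26: P2@Q0 runs 1, rem=8, I/O yield, promote→Q0. Q0=[P3,P1,P2] Q1=[P4,P5] Q2=[]
t=26-27: P3@Q0 runs 1, rem=3, I/O yield, promote→Q0. Q0=[P1,P2,P3] Q1=[P4,P5] Q2=[]
t=27-28: P1@Q0 runs 1, rem=6, I/O yield, promote→Q0. Q0=[P2,P3,P1] Q1=[P4,P5] Q2=[]
t=28-29: P2@Q0 runs 1, rem=7, I/O yield, promote→Q0. Q0=[P3,P1,P2] Q1=[P4,P5] Q2=[]
t=29-30: P3@Q0 runs 1, rem=2, I/O yield, promote→Q0. Q0=[P1,P2,P3] Q1=[P4,P5] Q2=[]
t=30-31: P1@Q0 runs 1, rem=5, I/O yield, promote→Q0. Q0=[P2,P3,P1] Q1=[P4,P5] Q2=[]
t=31-32: P2@Q0 runs 1, rem=6, I/O yield, promote→Q0. Q0=[P3,P1,P2] Q1=[P4,P5] Q2=[]
t=32-33: P3@Q0 runs 1, rem=1, I/O yield, promote→Q0. Q0=[P1,P2,P3] Q1=[P4,P5] Q2=[]
t=33-34: P1@Q0 runs 1, rem=4, I/O yield, promote→Q0. Q0=[P2,P3,P1] Q1=[P4,P5] Q2=[]
t=34-35: P2@Q0 runs 1, rem=5, I/O yield, promote→Q0. Q0=[P3,P1,P2] Q1=[P4,P5] Q2=[]
t=35-36: P3@Q0 runs 1, rem=0, completes. Q0=[P1,P2] Q1=[P4,P5] Q2=[]
t=36-37: P1@Q0 runs 1, rem=3, I/O yield, promote→Q0. Q0=[P2,P1] Q1=[P4,P5] Q2=[]
t=37-38: P2@Q0 runs 1, rem=4, I/O yield, promote→Q0. Q0=[P1,P2] Q1=[P4,P5] Q2=[]
t=38-39: P1@Q0 runs 1, rem=2, I/O yield, promote→Q0. Q0=[P2,P1] Q1=[P4,P5] Q2=[]
t=39-40: P2@Q0 runs 1, rem=3, I/O yield, promote→Q0. Q0=[P1,P2] Q1=[P4,P5] Q2=[]
t=40-41: P1@Q0 runs 1, rem=1, I/O yield, promote→Q0. Q0=[P2,P1] Q1=[P4,P5] Q2=[]
t=41-42: P2@Q0 runs 1, rem=2, I/O yield, promote→Q0. Q0=[P1,P2] Q1=[P4,P5] Q2=[]
t=42-43: P1@Q0 runs 1, rem=0, completes. Q0=[P2] Q1=[P4,P5] Q2=[]
t=43-44: P2@Q0 runs 1, rem=1, I/O yield, promote→Q0. Q0=[P2] Q1=[P4,P5] Q2=[]
t=44-45: P2@Q0 runs 1, rem=0, completes. Q0=[] Q1=[P4,P5] Q2=[]
t=45-46: P4@Q1 runs 1, rem=0, completes. Q0=[] Q1=[P5] Q2=[]
t=46-48: P5@Q1 runs 2, rem=0, completes. Q0=[] Q1=[] Q2=[]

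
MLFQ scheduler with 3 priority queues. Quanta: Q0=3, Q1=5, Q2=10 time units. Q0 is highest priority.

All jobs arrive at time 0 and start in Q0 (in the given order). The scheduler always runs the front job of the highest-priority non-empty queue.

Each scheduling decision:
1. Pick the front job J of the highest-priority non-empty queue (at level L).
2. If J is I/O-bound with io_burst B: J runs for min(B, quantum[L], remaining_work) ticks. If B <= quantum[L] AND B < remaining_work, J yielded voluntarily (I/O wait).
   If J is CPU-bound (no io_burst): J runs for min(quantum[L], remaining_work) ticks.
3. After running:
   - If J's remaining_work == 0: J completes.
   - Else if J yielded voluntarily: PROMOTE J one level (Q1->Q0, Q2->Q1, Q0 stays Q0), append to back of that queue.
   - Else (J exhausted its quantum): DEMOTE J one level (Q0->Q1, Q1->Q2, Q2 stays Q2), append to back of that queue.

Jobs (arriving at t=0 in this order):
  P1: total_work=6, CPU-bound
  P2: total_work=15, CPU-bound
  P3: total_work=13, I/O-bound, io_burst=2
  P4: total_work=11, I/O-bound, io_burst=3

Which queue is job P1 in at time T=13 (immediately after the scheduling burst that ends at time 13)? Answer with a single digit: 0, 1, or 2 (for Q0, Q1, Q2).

Answer: 1

Derivation:
t=0-3: P1@Q0 runs 3, rem=3, quantum used, demote→Q1. Q0=[P2,P3,P4] Q1=[P1] Q2=[]
t=3-6: P2@Q0 runs 3, rem=12, quantum used, demote→Q1. Q0=[P3,P4] Q1=[P1,P2] Q2=[]
t=6-8: P3@Q0 runs 2, rem=11, I/O yield, promote→Q0. Q0=[P4,P3] Q1=[P1,P2] Q2=[]
t=8-11: P4@Q0 runs 3, rem=8, I/O yield, promote→Q0. Q0=[P3,P4] Q1=[P1,P2] Q2=[]
t=11-13: P3@Q0 runs 2, rem=9, I/O yield, promote→Q0. Q0=[P4,P3] Q1=[P1,P2] Q2=[]
t=13-16: P4@Q0 runs 3, rem=5, I/O yield, promote→Q0. Q0=[P3,P4] Q1=[P1,P2] Q2=[]
t=16-18: P3@Q0 runs 2, rem=7, I/O yield, promote→Q0. Q0=[P4,P3] Q1=[P1,P2] Q2=[]
t=18-21: P4@Q0 runs 3, rem=2, I/O yield, promote→Q0. Q0=[P3,P4] Q1=[P1,P2] Q2=[]
t=21-23: P3@Q0 runs 2, rem=5, I/O yield, promote→Q0. Q0=[P4,P3] Q1=[P1,P2] Q2=[]
t=23-25: P4@Q0 runs 2, rem=0, completes. Q0=[P3] Q1=[P1,P2] Q2=[]
t=25-27: P3@Q0 runs 2, rem=3, I/O yield, promote→Q0. Q0=[P3] Q1=[P1,P2] Q2=[]
t=27-29: P3@Q0 runs 2, rem=1, I/O yield, promote→Q0. Q0=[P3] Q1=[P1,P2] Q2=[]
t=29-30: P3@Q0 runs 1, rem=0, completes. Q0=[] Q1=[P1,P2] Q2=[]
t=30-33: P1@Q1 runs 3, rem=0, completes. Q0=[] Q1=[P2] Q2=[]
t=33-38: P2@Q1 runs 5, rem=7, quantum used, demote→Q2. Q0=[] Q1=[] Q2=[P2]
t=38-45: P2@Q2 runs 7, rem=0, completes. Q0=[] Q1=[] Q2=[]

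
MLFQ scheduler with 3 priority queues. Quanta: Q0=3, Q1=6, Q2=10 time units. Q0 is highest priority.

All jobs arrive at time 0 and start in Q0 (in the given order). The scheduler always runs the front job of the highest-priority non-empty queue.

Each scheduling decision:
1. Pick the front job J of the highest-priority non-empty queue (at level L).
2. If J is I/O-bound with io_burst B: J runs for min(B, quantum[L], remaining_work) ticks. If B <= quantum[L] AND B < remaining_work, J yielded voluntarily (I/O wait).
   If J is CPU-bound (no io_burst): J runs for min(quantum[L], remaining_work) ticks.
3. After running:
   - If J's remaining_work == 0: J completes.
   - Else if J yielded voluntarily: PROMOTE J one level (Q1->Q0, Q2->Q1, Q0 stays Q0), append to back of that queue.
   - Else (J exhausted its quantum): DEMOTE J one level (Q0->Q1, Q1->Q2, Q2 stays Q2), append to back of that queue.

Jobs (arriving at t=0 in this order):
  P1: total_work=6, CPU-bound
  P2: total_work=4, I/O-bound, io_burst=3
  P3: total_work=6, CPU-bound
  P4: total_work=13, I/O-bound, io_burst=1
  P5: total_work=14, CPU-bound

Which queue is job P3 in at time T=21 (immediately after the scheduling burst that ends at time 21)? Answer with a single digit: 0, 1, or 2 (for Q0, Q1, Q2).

t=0-3: P1@Q0 runs 3, rem=3, quantum used, demote→Q1. Q0=[P2,P3,P4,P5] Q1=[P1] Q2=[]
t=3-6: P2@Q0 runs 3, rem=1, I/O yield, promote→Q0. Q0=[P3,P4,P5,P2] Q1=[P1] Q2=[]
t=6-9: P3@Q0 runs 3, rem=3, quantum used, demote→Q1. Q0=[P4,P5,P2] Q1=[P1,P3] Q2=[]
t=9-10: P4@Q0 runs 1, rem=12, I/O yield, promote→Q0. Q0=[P5,P2,P4] Q1=[P1,P3] Q2=[]
t=10-13: P5@Q0 runs 3, rem=11, quantum used, demote→Q1. Q0=[P2,P4] Q1=[P1,P3,P5] Q2=[]
t=13-14: P2@Q0 runs 1, rem=0, completes. Q0=[P4] Q1=[P1,P3,P5] Q2=[]
t=14-15: P4@Q0 runs 1, rem=11, I/O yield, promote→Q0. Q0=[P4] Q1=[P1,P3,P5] Q2=[]
t=15-16: P4@Q0 runs 1, rem=10, I/O yield, promote→Q0. Q0=[P4] Q1=[P1,P3,P5] Q2=[]
t=16-17: P4@Q0 runs 1, rem=9, I/O yield, promote→Q0. Q0=[P4] Q1=[P1,P3,P5] Q2=[]
t=17-18: P4@Q0 runs 1, rem=8, I/O yield, promote→Q0. Q0=[P4] Q1=[P1,P3,P5] Q2=[]
t=18-19: P4@Q0 runs 1, rem=7, I/O yield, promote→Q0. Q0=[P4] Q1=[P1,P3,P5] Q2=[]
t=19-20: P4@Q0 runs 1, rem=6, I/O yield, promote→Q0. Q0=[P4] Q1=[P1,P3,P5] Q2=[]
t=20-21: P4@Q0 runs 1, rem=5, I/O yield, promote→Q0. Q0=[P4] Q1=[P1,P3,P5] Q2=[]
t=21-22: P4@Q0 runs 1, rem=4, I/O yield, promote→Q0. Q0=[P4] Q1=[P1,P3,P5] Q2=[]
t=22-23: P4@Q0 runs 1, rem=3, I/O yield, promote→Q0. Q0=[P4] Q1=[P1,P3,P5] Q2=[]
t=23-24: P4@Q0 runs 1, rem=2, I/O yield, promote→Q0. Q0=[P4] Q1=[P1,P3,P5] Q2=[]
t=24-25: P4@Q0 runs 1, rem=1, I/O yield, promote→Q0. Q0=[P4] Q1=[P1,P3,P5] Q2=[]
t=25-26: P4@Q0 runs 1, rem=0, completes. Q0=[] Q1=[P1,P3,P5] Q2=[]
t=26-29: P1@Q1 runs 3, rem=0, completes. Q0=[] Q1=[P3,P5] Q2=[]
t=29-32: P3@Q1 runs 3, rem=0, completes. Q0=[] Q1=[P5] Q2=[]
t=32-38: P5@Q1 runs 6, rem=5, quantum used, demote→Q2. Q0=[] Q1=[] Q2=[P5]
t=38-43: P5@Q2 runs 5, rem=0, completes. Q0=[] Q1=[] Q2=[]

Answer: 1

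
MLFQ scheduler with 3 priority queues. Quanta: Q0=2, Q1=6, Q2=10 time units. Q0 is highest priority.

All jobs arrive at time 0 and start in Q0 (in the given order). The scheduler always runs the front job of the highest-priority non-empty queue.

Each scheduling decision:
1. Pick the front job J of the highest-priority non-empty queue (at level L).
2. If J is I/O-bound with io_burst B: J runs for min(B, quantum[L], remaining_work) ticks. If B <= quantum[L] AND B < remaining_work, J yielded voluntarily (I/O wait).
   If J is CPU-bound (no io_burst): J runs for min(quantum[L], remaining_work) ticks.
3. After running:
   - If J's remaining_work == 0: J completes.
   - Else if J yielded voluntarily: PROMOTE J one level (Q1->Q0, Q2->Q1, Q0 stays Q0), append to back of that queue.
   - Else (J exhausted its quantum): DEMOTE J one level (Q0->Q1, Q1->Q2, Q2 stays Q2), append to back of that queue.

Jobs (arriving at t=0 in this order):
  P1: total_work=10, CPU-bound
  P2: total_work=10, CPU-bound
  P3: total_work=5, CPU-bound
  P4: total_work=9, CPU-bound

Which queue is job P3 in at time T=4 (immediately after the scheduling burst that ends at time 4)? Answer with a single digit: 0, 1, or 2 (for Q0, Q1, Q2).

t=0-2: P1@Q0 runs 2, rem=8, quantum used, demote→Q1. Q0=[P2,P3,P4] Q1=[P1] Q2=[]
t=2-4: P2@Q0 runs 2, rem=8, quantum used, demote→Q1. Q0=[P3,P4] Q1=[P1,P2] Q2=[]
t=4-6: P3@Q0 runs 2, rem=3, quantum used, demote→Q1. Q0=[P4] Q1=[P1,P2,P3] Q2=[]
t=6-8: P4@Q0 runs 2, rem=7, quantum used, demote→Q1. Q0=[] Q1=[P1,P2,P3,P4] Q2=[]
t=8-14: P1@Q1 runs 6, rem=2, quantum used, demote→Q2. Q0=[] Q1=[P2,P3,P4] Q2=[P1]
t=14-20: P2@Q1 runs 6, rem=2, quantum used, demote→Q2. Q0=[] Q1=[P3,P4] Q2=[P1,P2]
t=20-23: P3@Q1 runs 3, rem=0, completes. Q0=[] Q1=[P4] Q2=[P1,P2]
t=23-29: P4@Q1 runs 6, rem=1, quantum used, demote→Q2. Q0=[] Q1=[] Q2=[P1,P2,P4]
t=29-31: P1@Q2 runs 2, rem=0, completes. Q0=[] Q1=[] Q2=[P2,P4]
t=31-33: P2@Q2 runs 2, rem=0, completes. Q0=[] Q1=[] Q2=[P4]
t=33-34: P4@Q2 runs 1, rem=0, completes. Q0=[] Q1=[] Q2=[]

Answer: 0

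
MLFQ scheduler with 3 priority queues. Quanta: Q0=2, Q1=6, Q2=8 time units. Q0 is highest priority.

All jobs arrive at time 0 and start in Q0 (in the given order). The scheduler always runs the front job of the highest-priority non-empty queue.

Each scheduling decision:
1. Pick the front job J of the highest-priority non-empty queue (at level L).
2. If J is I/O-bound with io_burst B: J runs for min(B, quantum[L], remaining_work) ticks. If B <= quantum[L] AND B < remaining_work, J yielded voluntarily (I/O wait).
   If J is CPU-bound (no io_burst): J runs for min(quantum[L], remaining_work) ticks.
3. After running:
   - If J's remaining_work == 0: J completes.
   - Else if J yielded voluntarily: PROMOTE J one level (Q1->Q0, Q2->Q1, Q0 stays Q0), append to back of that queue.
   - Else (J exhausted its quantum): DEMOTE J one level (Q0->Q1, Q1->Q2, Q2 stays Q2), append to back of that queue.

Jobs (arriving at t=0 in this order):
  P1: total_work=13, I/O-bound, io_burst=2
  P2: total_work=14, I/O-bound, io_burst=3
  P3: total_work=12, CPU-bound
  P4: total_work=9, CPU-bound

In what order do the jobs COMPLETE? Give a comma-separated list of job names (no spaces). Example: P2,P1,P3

Answer: P1,P2,P3,P4

Derivation:
t=0-2: P1@Q0 runs 2, rem=11, I/O yield, promote→Q0. Q0=[P2,P3,P4,P1] Q1=[] Q2=[]
t=2-4: P2@Q0 runs 2, rem=12, quantum used, demote→Q1. Q0=[P3,P4,P1] Q1=[P2] Q2=[]
t=4-6: P3@Q0 runs 2, rem=10, quantum used, demote→Q1. Q0=[P4,P1] Q1=[P2,P3] Q2=[]
t=6-8: P4@Q0 runs 2, rem=7, quantum used, demote→Q1. Q0=[P1] Q1=[P2,P3,P4] Q2=[]
t=8-10: P1@Q0 runs 2, rem=9, I/O yield, promote→Q0. Q0=[P1] Q1=[P2,P3,P4] Q2=[]
t=10-12: P1@Q0 runs 2, rem=7, I/O yield, promote→Q0. Q0=[P1] Q1=[P2,P3,P4] Q2=[]
t=12-14: P1@Q0 runs 2, rem=5, I/O yield, promote→Q0. Q0=[P1] Q1=[P2,P3,P4] Q2=[]
t=14-16: P1@Q0 runs 2, rem=3, I/O yield, promote→Q0. Q0=[P1] Q1=[P2,P3,P4] Q2=[]
t=16-18: P1@Q0 runs 2, rem=1, I/O yield, promote→Q0. Q0=[P1] Q1=[P2,P3,P4] Q2=[]
t=18-19: P1@Q0 runs 1, rem=0, completes. Q0=[] Q1=[P2,P3,P4] Q2=[]
t=19-22: P2@Q1 runs 3, rem=9, I/O yield, promote→Q0. Q0=[P2] Q1=[P3,P4] Q2=[]
t=22-24: P2@Q0 runs 2, rem=7, quantum used, demote→Q1. Q0=[] Q1=[P3,P4,P2] Q2=[]
t=24-30: P3@Q1 runs 6, rem=4, quantum used, demote→Q2. Q0=[] Q1=[P4,P2] Q2=[P3]
t=30-36: P4@Q1 runs 6, rem=1, quantum used, demote→Q2. Q0=[] Q1=[P2] Q2=[P3,P4]
t=36-39: P2@Q1 runs 3, rem=4, I/O yield, promote→Q0. Q0=[P2] Q1=[] Q2=[P3,P4]
t=39-41: P2@Q0 runs 2, rem=2, quantum used, demote→Q1. Q0=[] Q1=[P2] Q2=[P3,P4]
t=41-43: P2@Q1 runs 2, rem=0, completes. Q0=[] Q1=[] Q2=[P3,P4]
t=43-47: P3@Q2 runs 4, rem=0, completes. Q0=[] Q1=[] Q2=[P4]
t=47-48: P4@Q2 runs 1, rem=0, completes. Q0=[] Q1=[] Q2=[]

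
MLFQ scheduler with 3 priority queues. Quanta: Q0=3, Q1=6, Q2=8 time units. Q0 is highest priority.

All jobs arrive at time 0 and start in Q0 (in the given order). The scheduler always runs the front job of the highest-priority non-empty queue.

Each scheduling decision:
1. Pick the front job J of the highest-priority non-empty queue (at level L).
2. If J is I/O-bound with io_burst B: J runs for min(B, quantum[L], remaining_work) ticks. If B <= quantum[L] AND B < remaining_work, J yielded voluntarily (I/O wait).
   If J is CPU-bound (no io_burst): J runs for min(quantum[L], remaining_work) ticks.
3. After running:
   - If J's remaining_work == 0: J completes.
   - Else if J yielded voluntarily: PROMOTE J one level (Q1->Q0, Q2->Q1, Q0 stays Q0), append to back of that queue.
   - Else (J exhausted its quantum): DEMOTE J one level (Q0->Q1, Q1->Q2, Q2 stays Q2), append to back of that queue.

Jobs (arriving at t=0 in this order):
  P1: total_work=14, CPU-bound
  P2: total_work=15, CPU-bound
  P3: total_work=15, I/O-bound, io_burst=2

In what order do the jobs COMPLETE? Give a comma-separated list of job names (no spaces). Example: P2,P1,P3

t=0-3: P1@Q0 runs 3, rem=11, quantum used, demote→Q1. Q0=[P2,P3] Q1=[P1] Q2=[]
t=3-6: P2@Q0 runs 3, rem=12, quantum used, demote→Q1. Q0=[P3] Q1=[P1,P2] Q2=[]
t=6-8: P3@Q0 runs 2, rem=13, I/O yield, promote→Q0. Q0=[P3] Q1=[P1,P2] Q2=[]
t=8-10: P3@Q0 runs 2, rem=11, I/O yield, promote→Q0. Q0=[P3] Q1=[P1,P2] Q2=[]
t=10-12: P3@Q0 runs 2, rem=9, I/O yield, promote→Q0. Q0=[P3] Q1=[P1,P2] Q2=[]
t=12-14: P3@Q0 runs 2, rem=7, I/O yield, promote→Q0. Q0=[P3] Q1=[P1,P2] Q2=[]
t=14-16: P3@Q0 runs 2, rem=5, I/O yield, promote→Q0. Q0=[P3] Q1=[P1,P2] Q2=[]
t=16-18: P3@Q0 runs 2, rem=3, I/O yield, promote→Q0. Q0=[P3] Q1=[P1,P2] Q2=[]
t=18-20: P3@Q0 runs 2, rem=1, I/O yield, promote→Q0. Q0=[P3] Q1=[P1,P2] Q2=[]
t=20-21: P3@Q0 runs 1, rem=0, completes. Q0=[] Q1=[P1,P2] Q2=[]
t=21-27: P1@Q1 runs 6, rem=5, quantum used, demote→Q2. Q0=[] Q1=[P2] Q2=[P1]
t=27-33: P2@Q1 runs 6, rem=6, quantum used, demote→Q2. Q0=[] Q1=[] Q2=[P1,P2]
t=33-38: P1@Q2 runs 5, rem=0, completes. Q0=[] Q1=[] Q2=[P2]
t=38-44: P2@Q2 runs 6, rem=0, completes. Q0=[] Q1=[] Q2=[]

Answer: P3,P1,P2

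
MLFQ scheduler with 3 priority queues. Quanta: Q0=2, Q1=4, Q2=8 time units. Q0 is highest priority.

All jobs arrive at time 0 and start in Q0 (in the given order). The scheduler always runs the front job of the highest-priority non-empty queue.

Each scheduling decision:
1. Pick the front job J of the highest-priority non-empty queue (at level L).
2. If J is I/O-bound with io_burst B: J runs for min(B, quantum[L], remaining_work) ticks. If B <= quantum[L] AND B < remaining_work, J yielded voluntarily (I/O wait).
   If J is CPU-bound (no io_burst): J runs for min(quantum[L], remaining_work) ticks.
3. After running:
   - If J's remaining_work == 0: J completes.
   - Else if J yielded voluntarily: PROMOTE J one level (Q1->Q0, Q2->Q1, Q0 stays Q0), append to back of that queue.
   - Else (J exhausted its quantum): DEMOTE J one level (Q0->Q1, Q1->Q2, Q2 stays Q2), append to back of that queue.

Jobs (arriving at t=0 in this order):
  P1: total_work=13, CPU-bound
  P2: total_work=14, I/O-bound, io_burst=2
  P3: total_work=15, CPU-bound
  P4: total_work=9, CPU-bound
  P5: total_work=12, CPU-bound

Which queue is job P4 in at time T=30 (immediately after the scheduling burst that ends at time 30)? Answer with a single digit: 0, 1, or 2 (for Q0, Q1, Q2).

t=0-2: P1@Q0 runs 2, rem=11, quantum used, demote→Q1. Q0=[P2,P3,P4,P5] Q1=[P1] Q2=[]
t=2-4: P2@Q0 runs 2, rem=12, I/O yield, promote→Q0. Q0=[P3,P4,P5,P2] Q1=[P1] Q2=[]
t=4-6: P3@Q0 runs 2, rem=13, quantum used, demote→Q1. Q0=[P4,P5,P2] Q1=[P1,P3] Q2=[]
t=6-8: P4@Q0 runs 2, rem=7, quantum used, demote→Q1. Q0=[P5,P2] Q1=[P1,P3,P4] Q2=[]
t=8-10: P5@Q0 runs 2, rem=10, quantum used, demote→Q1. Q0=[P2] Q1=[P1,P3,P4,P5] Q2=[]
t=10-12: P2@Q0 runs 2, rem=10, I/O yield, promote→Q0. Q0=[P2] Q1=[P1,P3,P4,P5] Q2=[]
t=12-14: P2@Q0 runs 2, rem=8, I/O yield, promote→Q0. Q0=[P2] Q1=[P1,P3,P4,P5] Q2=[]
t=14-16: P2@Q0 runs 2, rem=6, I/O yield, promote→Q0. Q0=[P2] Q1=[P1,P3,P4,P5] Q2=[]
t=16-18: P2@Q0 runs 2, rem=4, I/O yield, promote→Q0. Q0=[P2] Q1=[P1,P3,P4,P5] Q2=[]
t=18-20: P2@Q0 runs 2, rem=2, I/O yield, promote→Q0. Q0=[P2] Q1=[P1,P3,P4,P5] Q2=[]
t=20-22: P2@Q0 runs 2, rem=0, completes. Q0=[] Q1=[P1,P3,P4,P5] Q2=[]
t=22-26: P1@Q1 runs 4, rem=7, quantum used, demote→Q2. Q0=[] Q1=[P3,P4,P5] Q2=[P1]
t=26-30: P3@Q1 runs 4, rem=9, quantum used, demote→Q2. Q0=[] Q1=[P4,P5] Q2=[P1,P3]
t=30-34: P4@Q1 runs 4, rem=3, quantum used, demote→Q2. Q0=[] Q1=[P5] Q2=[P1,P3,P4]
t=34-38: P5@Q1 runs 4, rem=6, quantum used, demote→Q2. Q0=[] Q1=[] Q2=[P1,P3,P4,P5]
t=38-45: P1@Q2 runs 7, rem=0, completes. Q0=[] Q1=[] Q2=[P3,P4,P5]
t=45-53: P3@Q2 runs 8, rem=1, quantum used, demote→Q2. Q0=[] Q1=[] Q2=[P4,P5,P3]
t=53-56: P4@Q2 runs 3, rem=0, completes. Q0=[] Q1=[] Q2=[P5,P3]
t=56-62: P5@Q2 runs 6, rem=0, completes. Q0=[] Q1=[] Q2=[P3]
t=62-63: P3@Q2 runs 1, rem=0, completes. Q0=[] Q1=[] Q2=[]

Answer: 1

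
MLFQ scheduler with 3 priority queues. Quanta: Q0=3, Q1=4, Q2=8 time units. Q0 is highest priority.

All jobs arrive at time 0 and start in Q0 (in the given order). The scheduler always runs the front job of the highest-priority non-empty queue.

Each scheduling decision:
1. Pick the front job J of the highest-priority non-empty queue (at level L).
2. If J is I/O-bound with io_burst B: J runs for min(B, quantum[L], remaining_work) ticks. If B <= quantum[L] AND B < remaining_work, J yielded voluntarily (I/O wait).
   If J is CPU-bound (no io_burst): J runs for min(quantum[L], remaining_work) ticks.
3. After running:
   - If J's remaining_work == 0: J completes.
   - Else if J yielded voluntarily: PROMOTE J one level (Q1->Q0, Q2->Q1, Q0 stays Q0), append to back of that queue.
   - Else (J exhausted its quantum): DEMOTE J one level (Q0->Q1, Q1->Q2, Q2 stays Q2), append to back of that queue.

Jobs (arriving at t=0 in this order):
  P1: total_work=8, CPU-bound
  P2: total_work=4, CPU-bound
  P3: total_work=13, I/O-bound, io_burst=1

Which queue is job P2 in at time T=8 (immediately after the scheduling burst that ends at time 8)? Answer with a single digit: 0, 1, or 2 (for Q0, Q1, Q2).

Answer: 1

Derivation:
t=0-3: P1@Q0 runs 3, rem=5, quantum used, demote→Q1. Q0=[P2,P3] Q1=[P1] Q2=[]
t=3-6: P2@Q0 runs 3, rem=1, quantum used, demote→Q1. Q0=[P3] Q1=[P1,P2] Q2=[]
t=6-7: P3@Q0 runs 1, rem=12, I/O yield, promote→Q0. Q0=[P3] Q1=[P1,P2] Q2=[]
t=7-8: P3@Q0 runs 1, rem=11, I/O yield, promote→Q0. Q0=[P3] Q1=[P1,P2] Q2=[]
t=8-9: P3@Q0 runs 1, rem=10, I/O yield, promote→Q0. Q0=[P3] Q1=[P1,P2] Q2=[]
t=9-10: P3@Q0 runs 1, rem=9, I/O yield, promote→Q0. Q0=[P3] Q1=[P1,P2] Q2=[]
t=10-11: P3@Q0 runs 1, rem=8, I/O yield, promote→Q0. Q0=[P3] Q1=[P1,P2] Q2=[]
t=11-12: P3@Q0 runs 1, rem=7, I/O yield, promote→Q0. Q0=[P3] Q1=[P1,P2] Q2=[]
t=12-13: P3@Q0 runs 1, rem=6, I/O yield, promote→Q0. Q0=[P3] Q1=[P1,P2] Q2=[]
t=13-14: P3@Q0 runs 1, rem=5, I/O yield, promote→Q0. Q0=[P3] Q1=[P1,P2] Q2=[]
t=14-15: P3@Q0 runs 1, rem=4, I/O yield, promote→Q0. Q0=[P3] Q1=[P1,P2] Q2=[]
t=15-16: P3@Q0 runs 1, rem=3, I/O yield, promote→Q0. Q0=[P3] Q1=[P1,P2] Q2=[]
t=16-17: P3@Q0 runs 1, rem=2, I/O yield, promote→Q0. Q0=[P3] Q1=[P1,P2] Q2=[]
t=17-18: P3@Q0 runs 1, rem=1, I/O yield, promote→Q0. Q0=[P3] Q1=[P1,P2] Q2=[]
t=18-19: P3@Q0 runs 1, rem=0, completes. Q0=[] Q1=[P1,P2] Q2=[]
t=19-23: P1@Q1 runs 4, rem=1, quantum used, demote→Q2. Q0=[] Q1=[P2] Q2=[P1]
t=23-24: P2@Q1 runs 1, rem=0, completes. Q0=[] Q1=[] Q2=[P1]
t=24-25: P1@Q2 runs 1, rem=0, completes. Q0=[] Q1=[] Q2=[]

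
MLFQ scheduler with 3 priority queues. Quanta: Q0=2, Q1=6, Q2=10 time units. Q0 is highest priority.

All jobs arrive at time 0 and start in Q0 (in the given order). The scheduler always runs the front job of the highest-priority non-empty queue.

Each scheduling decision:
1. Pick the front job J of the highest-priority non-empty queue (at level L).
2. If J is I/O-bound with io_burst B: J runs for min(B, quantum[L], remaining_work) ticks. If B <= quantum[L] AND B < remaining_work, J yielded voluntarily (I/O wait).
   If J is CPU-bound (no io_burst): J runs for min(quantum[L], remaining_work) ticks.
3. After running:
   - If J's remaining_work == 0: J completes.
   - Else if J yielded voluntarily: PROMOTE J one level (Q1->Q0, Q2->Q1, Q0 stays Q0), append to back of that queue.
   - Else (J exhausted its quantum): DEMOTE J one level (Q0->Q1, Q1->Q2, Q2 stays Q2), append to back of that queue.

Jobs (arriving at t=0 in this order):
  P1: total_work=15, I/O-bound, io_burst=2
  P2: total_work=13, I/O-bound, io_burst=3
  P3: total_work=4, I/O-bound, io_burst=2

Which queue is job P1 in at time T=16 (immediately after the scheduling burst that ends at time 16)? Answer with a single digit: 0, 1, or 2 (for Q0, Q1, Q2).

t=0-2: P1@Q0 runs 2, rem=13, I/O yield, promote→Q0. Q0=[P2,P3,P1] Q1=[] Q2=[]
t=2-4: P2@Q0 runs 2, rem=11, quantum used, demote→Q1. Q0=[P3,P1] Q1=[P2] Q2=[]
t=4-6: P3@Q0 runs 2, rem=2, I/O yield, promote→Q0. Q0=[P1,P3] Q1=[P2] Q2=[]
t=6-8: P1@Q0 runs 2, rem=11, I/O yield, promote→Q0. Q0=[P3,P1] Q1=[P2] Q2=[]
t=8-10: P3@Q0 runs 2, rem=0, completes. Q0=[P1] Q1=[P2] Q2=[]
t=10-12: P1@Q0 runs 2, rem=9, I/O yield, promote→Q0. Q0=[P1] Q1=[P2] Q2=[]
t=12-14: P1@Q0 runs 2, rem=7, I/O yield, promote→Q0. Q0=[P1] Q1=[P2] Q2=[]
t=14-16: P1@Q0 runs 2, rem=5, I/O yield, promote→Q0. Q0=[P1] Q1=[P2] Q2=[]
t=16-18: P1@Q0 runs 2, rem=3, I/O yield, promote→Q0. Q0=[P1] Q1=[P2] Q2=[]
t=18-20: P1@Q0 runs 2, rem=1, I/O yield, promote→Q0. Q0=[P1] Q1=[P2] Q2=[]
t=20-21: P1@Q0 runs 1, rem=0, completes. Q0=[] Q1=[P2] Q2=[]
t=21-24: P2@Q1 runs 3, rem=8, I/O yield, promote→Q0. Q0=[P2] Q1=[] Q2=[]
t=24-26: P2@Q0 runs 2, rem=6, quantum used, demote→Q1. Q0=[] Q1=[P2] Q2=[]
t=26-29: P2@Q1 runs 3, rem=3, I/O yield, promote→Q0. Q0=[P2] Q1=[] Q2=[]
t=29-31: P2@Q0 runs 2, rem=1, quantum used, demote→Q1. Q0=[] Q1=[P2] Q2=[]
t=31-32: P2@Q1 runs 1, rem=0, completes. Q0=[] Q1=[] Q2=[]

Answer: 0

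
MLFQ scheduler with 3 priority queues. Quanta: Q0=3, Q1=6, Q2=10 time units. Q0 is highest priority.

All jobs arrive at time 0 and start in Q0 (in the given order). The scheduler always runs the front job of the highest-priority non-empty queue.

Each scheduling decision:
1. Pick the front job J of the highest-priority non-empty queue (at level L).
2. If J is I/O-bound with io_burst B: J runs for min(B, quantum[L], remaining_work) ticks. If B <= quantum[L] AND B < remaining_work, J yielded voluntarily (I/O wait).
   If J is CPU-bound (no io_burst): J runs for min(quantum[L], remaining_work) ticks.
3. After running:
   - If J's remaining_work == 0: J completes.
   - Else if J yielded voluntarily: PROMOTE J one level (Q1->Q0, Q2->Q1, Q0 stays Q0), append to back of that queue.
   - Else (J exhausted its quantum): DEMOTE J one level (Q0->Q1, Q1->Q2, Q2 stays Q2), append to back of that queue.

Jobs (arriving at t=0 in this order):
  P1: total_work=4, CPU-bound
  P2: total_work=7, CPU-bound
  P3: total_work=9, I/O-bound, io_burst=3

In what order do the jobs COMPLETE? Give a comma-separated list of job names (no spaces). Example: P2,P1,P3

Answer: P3,P1,P2

Derivation:
t=0-3: P1@Q0 runs 3, rem=1, quantum used, demote→Q1. Q0=[P2,P3] Q1=[P1] Q2=[]
t=3-6: P2@Q0 runs 3, rem=4, quantum used, demote→Q1. Q0=[P3] Q1=[P1,P2] Q2=[]
t=6-9: P3@Q0 runs 3, rem=6, I/O yield, promote→Q0. Q0=[P3] Q1=[P1,P2] Q2=[]
t=9-12: P3@Q0 runs 3, rem=3, I/O yield, promote→Q0. Q0=[P3] Q1=[P1,P2] Q2=[]
t=12-15: P3@Q0 runs 3, rem=0, completes. Q0=[] Q1=[P1,P2] Q2=[]
t=15-16: P1@Q1 runs 1, rem=0, completes. Q0=[] Q1=[P2] Q2=[]
t=16-20: P2@Q1 runs 4, rem=0, completes. Q0=[] Q1=[] Q2=[]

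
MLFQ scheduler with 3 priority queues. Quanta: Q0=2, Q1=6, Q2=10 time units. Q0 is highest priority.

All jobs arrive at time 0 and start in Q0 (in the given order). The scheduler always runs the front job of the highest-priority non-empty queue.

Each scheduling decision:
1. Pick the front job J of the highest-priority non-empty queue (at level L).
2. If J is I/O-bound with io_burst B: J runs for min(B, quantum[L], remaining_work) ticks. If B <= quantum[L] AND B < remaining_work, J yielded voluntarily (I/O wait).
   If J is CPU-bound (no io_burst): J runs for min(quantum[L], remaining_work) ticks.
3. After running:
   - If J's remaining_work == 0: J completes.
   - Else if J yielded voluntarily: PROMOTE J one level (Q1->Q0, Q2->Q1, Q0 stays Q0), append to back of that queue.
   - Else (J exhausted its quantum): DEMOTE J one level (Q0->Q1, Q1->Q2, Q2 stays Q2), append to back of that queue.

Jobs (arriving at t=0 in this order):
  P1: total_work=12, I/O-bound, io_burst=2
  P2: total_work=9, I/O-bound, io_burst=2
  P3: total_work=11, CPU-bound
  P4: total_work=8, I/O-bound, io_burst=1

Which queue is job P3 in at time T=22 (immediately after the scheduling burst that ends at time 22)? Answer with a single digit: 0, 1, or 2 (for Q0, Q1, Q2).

Answer: 1

Derivation:
t=0-2: P1@Q0 runs 2, rem=10, I/O yield, promote→Q0. Q0=[P2,P3,P4,P1] Q1=[] Q2=[]
t=2-4: P2@Q0 runs 2, rem=7, I/O yield, promote→Q0. Q0=[P3,P4,P1,P2] Q1=[] Q2=[]
t=4-6: P3@Q0 runs 2, rem=9, quantum used, demote→Q1. Q0=[P4,P1,P2] Q1=[P3] Q2=[]
t=6-7: P4@Q0 runs 1, rem=7, I/O yield, promote→Q0. Q0=[P1,P2,P4] Q1=[P3] Q2=[]
t=7-9: P1@Q0 runs 2, rem=8, I/O yield, promote→Q0. Q0=[P2,P4,P1] Q1=[P3] Q2=[]
t=9-11: P2@Q0 runs 2, rem=5, I/O yield, promote→Q0. Q0=[P4,P1,P2] Q1=[P3] Q2=[]
t=11-12: P4@Q0 runs 1, rem=6, I/O yield, promote→Q0. Q0=[P1,P2,P4] Q1=[P3] Q2=[]
t=12-14: P1@Q0 runs 2, rem=6, I/O yield, promote→Q0. Q0=[P2,P4,P1] Q1=[P3] Q2=[]
t=14-16: P2@Q0 runs 2, rem=3, I/O yield, promote→Q0. Q0=[P4,P1,P2] Q1=[P3] Q2=[]
t=16-17: P4@Q0 runs 1, rem=5, I/O yield, promote→Q0. Q0=[P1,P2,P4] Q1=[P3] Q2=[]
t=17-19: P1@Q0 runs 2, rem=4, I/O yield, promote→Q0. Q0=[P2,P4,P1] Q1=[P3] Q2=[]
t=19-21: P2@Q0 runs 2, rem=1, I/O yield, promote→Q0. Q0=[P4,P1,P2] Q1=[P3] Q2=[]
t=21-22: P4@Q0 runs 1, rem=4, I/O yield, promote→Q0. Q0=[P1,P2,P4] Q1=[P3] Q2=[]
t=22-24: P1@Q0 runs 2, rem=2, I/O yield, promote→Q0. Q0=[P2,P4,P1] Q1=[P3] Q2=[]
t=24-25: P2@Q0 runs 1, rem=0, completes. Q0=[P4,P1] Q1=[P3] Q2=[]
t=25-26: P4@Q0 runs 1, rem=3, I/O yield, promote→Q0. Q0=[P1,P4] Q1=[P3] Q2=[]
t=26-28: P1@Q0 runs 2, rem=0, completes. Q0=[P4] Q1=[P3] Q2=[]
t=28-29: P4@Q0 runs 1, rem=2, I/O yield, promote→Q0. Q0=[P4] Q1=[P3] Q2=[]
t=29-30: P4@Q0 runs 1, rem=1, I/O yield, promote→Q0. Q0=[P4] Q1=[P3] Q2=[]
t=30-31: P4@Q0 runs 1, rem=0, completes. Q0=[] Q1=[P3] Q2=[]
t=31-37: P3@Q1 runs 6, rem=3, quantum used, demote→Q2. Q0=[] Q1=[] Q2=[P3]
t=37-40: P3@Q2 runs 3, rem=0, completes. Q0=[] Q1=[] Q2=[]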